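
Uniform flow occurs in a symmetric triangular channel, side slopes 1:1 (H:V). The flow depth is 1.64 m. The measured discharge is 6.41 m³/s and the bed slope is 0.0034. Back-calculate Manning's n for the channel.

For a triangular section with side slope z = 1: A = zy² = 1×1.64² = 2.69 m²; P = 2y√(1+z²) = 2×1.64×1.414 = 4.639 m.
Hydraulic radius R = A/P = 2.69/4.639 = 0.5798 m.
Rearranging Manning's equation: n = (1/Q) A R^(2/3) S^(1/2) = (1/6.41) × 2.69 × 0.5798^(2/3) × √0.0034 = 0.017.

n = 0.017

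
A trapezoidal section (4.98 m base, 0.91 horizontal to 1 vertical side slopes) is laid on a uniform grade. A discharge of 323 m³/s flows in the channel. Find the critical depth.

At critical depth, Q² T / (g A³) = 1, i.e. A³/T = Q²/g = 323²/9.81 = 10630.
At y = 4.24 m: A³/T = 4145 — short.
At y = 6.65 m: A³/T = 23110 — over.
At y = 5.45 m: A³/T = 10670 — ≈ 10630.

y_c = 5.45 m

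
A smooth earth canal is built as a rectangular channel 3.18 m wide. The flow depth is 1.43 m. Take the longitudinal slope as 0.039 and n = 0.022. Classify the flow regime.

supercritical

Flow area A = b·y = 3.18 × 1.43 = 4.547 m². Wetted perimeter P = b + 2y = 3.18 + 2×1.43 = 6.04 m.
Hydraulic radius R = A/P = 4.547/6.04 = 0.7529 m.
V = (1/n) R^(2/3) √S = (1/0.022) × 0.7529^(2/3) × √0.039 = 7.429 m/s. Hydraulic depth D_h = A/T = 4.547/3.18 = 1.43 m.
Froude number Fr = V/√(g·D_h) = 7.429/√(9.81×1.43) = 1.98, which is greater than 1, so the flow is supercritical.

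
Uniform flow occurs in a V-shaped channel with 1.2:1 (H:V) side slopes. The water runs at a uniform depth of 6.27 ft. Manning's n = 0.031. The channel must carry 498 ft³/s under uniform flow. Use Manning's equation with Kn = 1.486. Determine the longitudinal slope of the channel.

For a triangular section with side slope z = 1.2: A = zy² = 1.2×6.27² = 47.18 ft²; P = 2y√(1+z²) = 2×6.27×1.562 = 19.59 ft.
Hydraulic radius R = A/P = 47.18/19.59 = 2.408 ft.
From Manning's equation, S = [nQ / (1.486 A R^(2/3))]² = [0.031 × 498 / (1.486 × 47.18 × 2.408^(2/3))]² = 0.015.

S = 0.015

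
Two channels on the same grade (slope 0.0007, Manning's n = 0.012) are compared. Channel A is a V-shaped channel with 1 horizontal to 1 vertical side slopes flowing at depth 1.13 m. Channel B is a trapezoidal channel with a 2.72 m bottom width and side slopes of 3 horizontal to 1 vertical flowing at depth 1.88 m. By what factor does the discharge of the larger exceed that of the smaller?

Channel A: For a triangular section with side slope z = 1: A = zy² = 1×1.13² = 1.277 m²; P = 2y√(1+z²) = 2×1.13×1.414 = 3.196 m. Hydraulic radius R = A/P = 1.277/3.196 = 0.3995 m. Q_A = (1/0.012)·1.277·0.3995^(2/3)·√0.0007 = 1.527 m³/s.
Channel B: With bottom width b = 2.72 m and side slope z = 3: A = (b + zy)y = (2.72 + 3×1.88)×1.88 = 15.72 m²; P = b + 2y√(1+z²) = 2.72 + 2×1.88×3.162 = 14.61 m. Hydraulic radius R = A/P = 15.72/14.61 = 1.076 m. Q_B = (1/0.012)·15.72·1.076^(2/3)·√0.0007 = 36.38 m³/s.
The larger discharge is 36.38 m³/s and the smaller is 1.527 m³/s; the ratio is 23.8.

23.8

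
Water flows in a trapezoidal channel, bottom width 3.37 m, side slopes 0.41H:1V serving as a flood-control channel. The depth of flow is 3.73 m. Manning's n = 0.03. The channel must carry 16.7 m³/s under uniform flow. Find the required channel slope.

With bottom width b = 3.37 m and side slope z = 0.41: A = (b + zy)y = (3.37 + 0.41×3.73)×3.73 = 18.27 m²; P = b + 2y√(1+z²) = 3.37 + 2×3.73×1.081 = 11.43 m.
Hydraulic radius R = A/P = 18.27/11.43 = 1.598 m.
From Manning's equation, S = [nQ / (1 A R^(2/3))]² = [0.03 × 16.7 / (1 × 18.27 × 1.598^(2/3))]² = 0.000402.

S = 0.000402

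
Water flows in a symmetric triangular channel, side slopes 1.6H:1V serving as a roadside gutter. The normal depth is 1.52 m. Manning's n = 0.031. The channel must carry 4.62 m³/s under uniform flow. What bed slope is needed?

For a triangular section with side slope z = 1.6: A = zy² = 1.6×1.52² = 3.697 m²; P = 2y√(1+z²) = 2×1.52×1.887 = 5.736 m.
Hydraulic radius R = A/P = 3.697/5.736 = 0.6445 m.
From Manning's equation, S = [nQ / (1 A R^(2/3))]² = [0.031 × 4.62 / (1 × 3.697 × 0.6445^(2/3))]² = 0.0027.

S = 0.0027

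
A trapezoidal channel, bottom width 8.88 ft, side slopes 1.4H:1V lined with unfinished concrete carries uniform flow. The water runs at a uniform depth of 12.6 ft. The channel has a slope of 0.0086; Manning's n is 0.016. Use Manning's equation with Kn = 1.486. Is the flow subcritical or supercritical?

With bottom width b = 8.88 ft and side slope z = 1.4: A = (b + zy)y = (8.88 + 1.4×12.6)×12.6 = 334.2 ft²; P = b + 2y√(1+z²) = 8.88 + 2×12.6×1.72 = 52.24 ft.
Hydraulic radius R = A/P = 334.2/52.24 = 6.397 ft.
V = (1.486/n) R^(2/3) √S = (1.486/0.016) × 6.397^(2/3) × √0.0086 = 29.68 ft/s. Hydraulic depth D_h = A/T = 334.2/44.16 = 7.567 ft.
Froude number Fr = V/√(g·D_h) = 29.68/√(32.2×7.567) = 1.9, which is greater than 1, so the flow is supercritical.

supercritical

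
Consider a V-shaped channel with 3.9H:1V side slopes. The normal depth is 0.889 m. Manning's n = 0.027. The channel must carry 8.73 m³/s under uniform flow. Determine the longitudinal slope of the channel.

For a triangular section with side slope z = 3.9: A = zy² = 3.9×0.889² = 3.082 m²; P = 2y√(1+z²) = 2×0.889×4.026 = 7.159 m.
Hydraulic radius R = A/P = 3.082/7.159 = 0.4306 m.
From Manning's equation, S = [nQ / (1 A R^(2/3))]² = [0.027 × 8.73 / (1 × 3.082 × 0.4306^(2/3))]² = 0.018.

S = 0.018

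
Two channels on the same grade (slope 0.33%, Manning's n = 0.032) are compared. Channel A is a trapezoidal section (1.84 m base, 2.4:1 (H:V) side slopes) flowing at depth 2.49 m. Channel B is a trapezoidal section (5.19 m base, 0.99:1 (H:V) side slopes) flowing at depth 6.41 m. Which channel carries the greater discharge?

channel B

Channel A: With bottom width b = 1.84 m and side slope z = 2.4: A = (b + zy)y = (1.84 + 2.4×2.49)×2.49 = 19.46 m²; P = b + 2y√(1+z²) = 1.84 + 2×2.49×2.6 = 14.79 m. Hydraulic radius R = A/P = 19.46/14.79 = 1.316 m. Q_A = (1/0.032)·19.46·1.316^(2/3)·√0.0033 = 41.96 m³/s.
Channel B: With bottom width b = 5.19 m and side slope z = 0.99: A = (b + zy)y = (5.19 + 0.99×6.41)×6.41 = 73.95 m²; P = b + 2y√(1+z²) = 5.19 + 2×6.41×1.407 = 23.23 m. Hydraulic radius R = A/P = 73.95/23.23 = 3.183 m. Q_B = (1/0.032)·73.95·3.183^(2/3)·√0.0033 = 287.2 m³/s.
Q_A = 41.96 m³/s vs Q_B = 287.2 m³/s, so channel B carries more.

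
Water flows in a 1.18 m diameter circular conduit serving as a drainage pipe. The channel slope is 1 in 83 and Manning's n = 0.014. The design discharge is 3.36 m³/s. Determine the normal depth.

Manning's equation rearranged: A R^(2/3) = nQ / (1·√S) = 0.014 × 3.36 / (√0.01205) = 0.4286.
Try y = 1.03 m: A R^(2/3) = 0.5085 — too large.
Try y = 0.862 m: A R^(2/3) = 0.4283 — close enough.

y_n = 0.862 m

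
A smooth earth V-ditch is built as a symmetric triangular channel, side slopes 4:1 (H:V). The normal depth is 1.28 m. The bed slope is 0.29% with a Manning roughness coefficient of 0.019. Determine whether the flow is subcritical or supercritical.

subcritical

For a triangular section with side slope z = 4: A = zy² = 4×1.28² = 6.554 m²; P = 2y√(1+z²) = 2×1.28×4.123 = 10.56 m.
Hydraulic radius R = A/P = 6.554/10.56 = 0.6209 m.
V = (1/n) R^(2/3) √S = (1/0.019) × 0.6209^(2/3) × √0.0029 = 2.063 m/s. Hydraulic depth D_h = A/T = 6.554/10.24 = 0.64 m.
Froude number Fr = V/√(g·D_h) = 2.063/√(9.81×0.64) = 0.823, which is less than 1, so the flow is subcritical.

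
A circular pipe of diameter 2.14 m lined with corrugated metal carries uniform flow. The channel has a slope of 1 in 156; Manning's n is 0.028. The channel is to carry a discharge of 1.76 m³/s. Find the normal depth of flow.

Manning's equation rearranged: A R^(2/3) = nQ / (1·√S) = 0.028 × 1.76 / (√0.00641) = 0.6155.
Trying y = 0.568 m: A R^(2/3) = 0.3655 — low.
Trying y = 0.952 m: A R^(2/3) = 0.9675 — high.
Trying y = 0.744 m: A R^(2/3) = 0.6154 — ≈ 0.6155.

y_n = 0.744 m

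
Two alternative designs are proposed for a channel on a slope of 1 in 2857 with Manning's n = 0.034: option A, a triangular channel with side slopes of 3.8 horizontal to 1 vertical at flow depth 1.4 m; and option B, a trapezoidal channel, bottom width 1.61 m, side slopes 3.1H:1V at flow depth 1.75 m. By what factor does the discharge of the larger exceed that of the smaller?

Channel A: For a triangular section with side slope z = 3.8: A = zy² = 3.8×1.4² = 7.448 m²; P = 2y√(1+z²) = 2×1.4×3.929 = 11 m. Hydraulic radius R = A/P = 7.448/11 = 0.677 m. Q_A = (1/0.034)·7.448·0.677^(2/3)·√0.00035 = 3.16 m³/s.
Channel B: With bottom width b = 1.61 m and side slope z = 3.1: A = (b + zy)y = (1.61 + 3.1×1.75)×1.75 = 12.31 m²; P = b + 2y√(1+z²) = 1.61 + 2×1.75×3.257 = 13.01 m. Hydraulic radius R = A/P = 12.31/13.01 = 0.9463 m. Q_B = (1/0.034)·12.31·0.9463^(2/3)·√0.00035 = 6.529 m³/s.
The larger discharge is 6.529 m³/s and the smaller is 3.16 m³/s; the ratio is 2.07.

2.07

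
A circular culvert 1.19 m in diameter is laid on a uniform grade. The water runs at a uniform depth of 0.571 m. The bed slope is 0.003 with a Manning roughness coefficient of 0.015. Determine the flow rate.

For a circular section of diameter D = 1.19 m at depth y = 0.571 m, the central angle is θ = 2 arccos(1 − 2y/D) = 3.061 rad. Then A = (D²/8)(θ − sin θ) = 0.5275 m² and P = Dθ/2 = 1.821 m.
Hydraulic radius R = A/P = 0.5275/1.821 = 0.2897 m.
Manning's equation: Q = (1/n) A R^(2/3) S^(1/2) = (1/0.015) × 0.5275 × 0.2897^(2/3) × 0.003^(1/2) = 0.843 m³/s.

Q = 0.843 m³/s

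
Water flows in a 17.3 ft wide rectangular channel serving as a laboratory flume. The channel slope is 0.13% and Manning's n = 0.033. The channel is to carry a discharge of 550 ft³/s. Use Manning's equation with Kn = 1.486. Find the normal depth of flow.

y_n = 7.68 ft

Manning's equation rearranged: A R^(2/3) = nQ / (1.486·√S) = 0.033 × 550 / (1.486 × √0.0013) = 338.8.
Try y = 8.31 ft: A R^(2/3) = 376.5 — too large.
Try y = 6.5 ft: A R^(2/3) = 269.5 — too small.
Try y = 7.68 ft: A R^(2/3) = 338.6 — matches.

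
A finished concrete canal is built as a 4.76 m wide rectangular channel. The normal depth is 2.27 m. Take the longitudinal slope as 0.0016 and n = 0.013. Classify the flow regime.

subcritical

Flow area A = b·y = 4.76 × 2.27 = 10.81 m². Wetted perimeter P = b + 2y = 4.76 + 2×2.27 = 9.3 m.
Hydraulic radius R = A/P = 10.81/9.3 = 1.162 m.
V = (1/n) R^(2/3) √S = (1/0.013) × 1.162^(2/3) × √0.0016 = 3.401 m/s. Hydraulic depth D_h = A/T = 10.81/4.76 = 2.27 m.
Froude number Fr = V/√(g·D_h) = 3.401/√(9.81×2.27) = 0.721, which is less than 1, so the flow is subcritical.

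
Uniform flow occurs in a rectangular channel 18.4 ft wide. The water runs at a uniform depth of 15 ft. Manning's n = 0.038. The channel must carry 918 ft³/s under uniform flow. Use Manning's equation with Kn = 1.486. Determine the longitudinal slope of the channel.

Flow area A = b·y = 18.4 × 15 = 276 ft². Wetted perimeter P = b + 2y = 18.4 + 2×15 = 48.4 ft.
Hydraulic radius R = A/P = 276/48.4 = 5.702 ft.
From Manning's equation, S = [nQ / (1.486 A R^(2/3))]² = [0.038 × 918 / (1.486 × 276 × 5.702^(2/3))]² = 0.00071.

S = 0.00071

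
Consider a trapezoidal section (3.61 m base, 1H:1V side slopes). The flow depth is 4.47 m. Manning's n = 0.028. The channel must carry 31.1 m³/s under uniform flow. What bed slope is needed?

With bottom width b = 3.61 m and side slope z = 1: A = (b + zy)y = (3.61 + 1×4.47)×4.47 = 36.12 m²; P = b + 2y√(1+z²) = 3.61 + 2×4.47×1.414 = 16.25 m.
Hydraulic radius R = A/P = 36.12/16.25 = 2.222 m.
From Manning's equation, S = [nQ / (1 A R^(2/3))]² = [0.028 × 31.1 / (1 × 36.12 × 2.222^(2/3))]² = 0.0002.

S = 0.0002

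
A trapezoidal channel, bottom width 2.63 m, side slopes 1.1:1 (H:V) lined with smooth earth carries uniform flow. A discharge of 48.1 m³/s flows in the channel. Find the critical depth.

At critical depth, Q² T / (g A³) = 1, i.e. A³/T = Q²/g = 48.1²/9.81 = 235.8.
Try y = 1.72 m: A³/T = 73.36 — low.
Try y = 2.6 m: A³/T = 348.3 — high.
Try y = 2.35 m: A³/T = 236 — close enough.

y_c = 2.35 m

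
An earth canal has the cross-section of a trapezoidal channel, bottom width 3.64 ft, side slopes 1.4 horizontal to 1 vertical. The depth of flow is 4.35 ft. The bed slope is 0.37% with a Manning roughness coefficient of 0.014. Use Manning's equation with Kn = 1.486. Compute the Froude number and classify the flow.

supercritical

With bottom width b = 3.64 ft and side slope z = 1.4: A = (b + zy)y = (3.64 + 1.4×4.35)×4.35 = 42.33 ft²; P = b + 2y√(1+z²) = 3.64 + 2×4.35×1.72 = 18.61 ft.
Hydraulic radius R = A/P = 42.33/18.61 = 2.275 ft.
V = (1.486/n) R^(2/3) √S = (1.486/0.014) × 2.275^(2/3) × √0.0037 = 11.17 ft/s. Hydraulic depth D_h = A/T = 42.33/15.82 = 2.675 ft.
Froude number Fr = V/√(g·D_h) = 11.17/√(32.2×2.675) = 1.2, which is greater than 1, so the flow is supercritical.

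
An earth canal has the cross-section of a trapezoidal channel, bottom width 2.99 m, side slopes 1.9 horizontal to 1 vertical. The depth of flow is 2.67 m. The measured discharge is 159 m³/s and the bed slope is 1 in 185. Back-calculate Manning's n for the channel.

With bottom width b = 2.99 m and side slope z = 1.9: A = (b + zy)y = (2.99 + 1.9×2.67)×2.67 = 21.53 m²; P = b + 2y√(1+z²) = 2.99 + 2×2.67×2.147 = 14.46 m.
Hydraulic radius R = A/P = 21.53/14.46 = 1.489 m.
Rearranging Manning's equation: n = (1/Q) A R^(2/3) S^(1/2) = (1/159) × 21.53 × 1.489^(2/3) × √0.005405 = 0.013.

n = 0.013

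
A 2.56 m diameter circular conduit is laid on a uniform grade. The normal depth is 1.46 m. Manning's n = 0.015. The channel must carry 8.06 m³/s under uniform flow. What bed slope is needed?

S = 0.0026

For a circular section of diameter D = 2.56 m at depth y = 1.46 m, the central angle is θ = 2 arccos(1 − 2y/D) = 3.424 rad. Then A = (D²/8)(θ − sin θ) = 3.033 m² and P = Dθ/2 = 4.382 m.
Hydraulic radius R = A/P = 3.033/4.382 = 0.6921 m.
From Manning's equation, S = [nQ / (1 A R^(2/3))]² = [0.015 × 8.06 / (1 × 3.033 × 0.6921^(2/3))]² = 0.0026.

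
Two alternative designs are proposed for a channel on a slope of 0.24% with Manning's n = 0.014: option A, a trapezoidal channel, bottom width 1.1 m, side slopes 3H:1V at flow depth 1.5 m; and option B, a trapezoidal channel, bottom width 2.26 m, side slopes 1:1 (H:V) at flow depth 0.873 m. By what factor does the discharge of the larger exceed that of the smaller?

3.79

Channel A: With bottom width b = 1.1 m and side slope z = 3: A = (b + zy)y = (1.1 + 3×1.5)×1.5 = 8.4 m²; P = b + 2y√(1+z²) = 1.1 + 2×1.5×3.162 = 10.59 m. Hydraulic radius R = A/P = 8.4/10.59 = 0.7934 m. Q_A = (1/0.014)·8.4·0.7934^(2/3)·√0.0024 = 25.19 m³/s.
Channel B: With bottom width b = 2.26 m and side slope z = 1: A = (b + zy)y = (2.26 + 1×0.873)×0.873 = 2.735 m²; P = b + 2y√(1+z²) = 2.26 + 2×0.873×1.414 = 4.729 m. Hydraulic radius R = A/P = 2.735/4.729 = 0.5783 m. Q_B = (1/0.014)·2.735·0.5783^(2/3)·√0.0024 = 6.644 m³/s.
The larger discharge is 25.19 m³/s and the smaller is 6.644 m³/s; the ratio is 3.79.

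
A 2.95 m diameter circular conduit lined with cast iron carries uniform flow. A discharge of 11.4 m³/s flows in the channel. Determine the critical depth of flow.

y_c = 1.47 m

At critical depth, Q² T / (g A³) = 1, i.e. A³/T = Q²/g = 11.4²/9.81 = 13.25.
At y = 1.3 m: A³/T = 8.347 — short.
At y = 1.7 m: A³/T = 23.27 — over.
At y = 1.47 m: A³/T = 13.36 — matches.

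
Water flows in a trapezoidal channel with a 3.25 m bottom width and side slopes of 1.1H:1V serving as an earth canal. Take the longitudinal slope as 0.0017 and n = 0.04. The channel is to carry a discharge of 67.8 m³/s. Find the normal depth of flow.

y_n = 4.6 m

Manning's equation rearranged: A R^(2/3) = nQ / (1·√S) = 0.04 × 67.8 / (√0.0017) = 65.78.
Try y = 3.79 m: A R^(2/3) = 43.69 — low.
Try y = 4.6 m: A R^(2/3) = 65.8 — matches.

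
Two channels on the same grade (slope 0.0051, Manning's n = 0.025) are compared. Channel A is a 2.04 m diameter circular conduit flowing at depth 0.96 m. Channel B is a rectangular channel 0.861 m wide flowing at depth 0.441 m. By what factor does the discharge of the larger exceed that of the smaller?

6.84

Channel A: For a circular section of diameter D = 2.04 m at depth y = 0.96 m, the central angle is θ = 2 arccos(1 − 2y/D) = 3.024 rad. Then A = (D²/8)(θ − sin θ) = 1.512 m² and P = Dθ/2 = 3.084 m. Hydraulic radius R = A/P = 1.512/3.084 = 0.4902 m. Q_A = (1/0.025)·1.512·0.4902^(2/3)·√0.0051 = 2.685 m³/s.
Channel B: Flow area A = b·y = 0.861 × 0.441 = 0.3797 m². Wetted perimeter P = b + 2y = 0.861 + 2×0.441 = 1.743 m. Hydraulic radius R = A/P = 0.3797/1.743 = 0.2178 m. Q_B = (1/0.025)·0.3797·0.2178^(2/3)·√0.0051 = 0.3927 m³/s.
The larger discharge is 2.685 m³/s and the smaller is 0.3927 m³/s; the ratio is 6.84.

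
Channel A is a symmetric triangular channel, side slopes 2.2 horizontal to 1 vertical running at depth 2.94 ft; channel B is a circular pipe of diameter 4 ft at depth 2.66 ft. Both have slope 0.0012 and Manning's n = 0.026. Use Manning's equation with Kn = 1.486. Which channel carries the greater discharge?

Channel A: For a triangular section with side slope z = 2.2: A = zy² = 2.2×2.94² = 19.02 ft²; P = 2y√(1+z²) = 2×2.94×2.417 = 14.21 ft. Hydraulic radius R = A/P = 19.02/14.21 = 1.338 ft. Q_A = (1.486/0.026)·19.02·1.338^(2/3)·√0.0012 = 45.72 ft³/s.
Channel B: For a circular section of diameter D = 4 ft at depth y = 2.66 ft, the central angle is θ = 2 arccos(1 − 2y/D) = 3.814 rad. Then A = (D²/8)(θ − sin θ) = 8.874 ft² and P = Dθ/2 = 7.628 ft. Hydraulic radius R = A/P = 8.874/7.628 = 1.163 ft. Q_B = (1.486/0.026)·8.874·1.163^(2/3)·√0.0012 = 19.43 ft³/s.
Q_A = 45.72 ft³/s vs Q_B = 19.43 ft³/s, so channel A carries more.

channel A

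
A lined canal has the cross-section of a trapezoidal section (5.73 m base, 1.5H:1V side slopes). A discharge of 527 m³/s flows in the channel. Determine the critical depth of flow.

At critical depth, Q² T / (g A³) = 1, i.e. A³/T = Q²/g = 527²/9.81 = 28310.
Try y = 5.23 m: A³/T = 16710 — too small.
Try y = 5.96 m: A³/T = 28310 — matches.

y_c = 5.96 m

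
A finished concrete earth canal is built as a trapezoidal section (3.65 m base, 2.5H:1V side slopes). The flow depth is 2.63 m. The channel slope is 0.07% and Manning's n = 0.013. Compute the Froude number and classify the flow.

With bottom width b = 3.65 m and side slope z = 2.5: A = (b + zy)y = (3.65 + 2.5×2.63)×2.63 = 26.89 m²; P = b + 2y√(1+z²) = 3.65 + 2×2.63×2.693 = 17.81 m.
Hydraulic radius R = A/P = 26.89/17.81 = 1.51 m.
V = (1/n) R^(2/3) √S = (1/0.013) × 1.51^(2/3) × √0.0007 = 2.678 m/s. Hydraulic depth D_h = A/T = 26.89/16.8 = 1.601 m.
Froude number Fr = V/√(g·D_h) = 2.678/√(9.81×1.601) = 0.676, which is less than 1, so the flow is subcritical.

subcritical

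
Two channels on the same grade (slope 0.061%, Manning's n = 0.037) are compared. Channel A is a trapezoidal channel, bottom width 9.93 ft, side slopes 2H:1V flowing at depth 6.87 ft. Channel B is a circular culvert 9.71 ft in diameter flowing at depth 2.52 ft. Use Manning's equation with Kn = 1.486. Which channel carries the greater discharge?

channel A

Channel A: With bottom width b = 9.93 ft and side slope z = 2: A = (b + zy)y = (9.93 + 2×6.87)×6.87 = 162.6 ft²; P = b + 2y√(1+z²) = 9.93 + 2×6.87×2.236 = 40.65 ft. Hydraulic radius R = A/P = 162.6/40.65 = 4 ft. Q_A = (1.486/0.037)·162.6·4^(2/3)·√0.00061 = 406.5 ft³/s.
Channel B: For a circular section of diameter D = 9.71 ft at depth y = 2.52 ft, the central angle is θ = 2 arccos(1 − 2y/D) = 2.138 rad. Then A = (D²/8)(θ − sin θ) = 15.26 ft² and P = Dθ/2 = 10.38 ft. Hydraulic radius R = A/P = 15.26/10.38 = 1.47 ft. Q_B = (1.486/0.037)·15.26·1.47^(2/3)·√0.00061 = 19.57 ft³/s.
Q_A = 406.5 ft³/s vs Q_B = 19.57 ft³/s, so channel A carries more.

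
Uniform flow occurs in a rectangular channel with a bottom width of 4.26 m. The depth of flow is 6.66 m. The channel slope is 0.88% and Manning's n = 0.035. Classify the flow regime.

subcritical

Flow area A = b·y = 4.26 × 6.66 = 28.37 m². Wetted perimeter P = b + 2y = 4.26 + 2×6.66 = 17.58 m.
Hydraulic radius R = A/P = 28.37/17.58 = 1.614 m.
V = (1/n) R^(2/3) √S = (1/0.035) × 1.614^(2/3) × √0.0088 = 3.688 m/s. Hydraulic depth D_h = A/T = 28.37/4.26 = 6.66 m.
Froude number Fr = V/√(g·D_h) = 3.688/√(9.81×6.66) = 0.456, which is less than 1, so the flow is subcritical.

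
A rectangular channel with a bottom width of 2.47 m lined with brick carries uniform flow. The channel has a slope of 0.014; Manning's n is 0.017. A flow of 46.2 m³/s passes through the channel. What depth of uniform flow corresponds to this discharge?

y_n = 2.95 m

Manning's equation rearranged: A R^(2/3) = nQ / (1·√S) = 0.017 × 46.2 / (√0.014) = 6.638.
At y = 3.68 m: A R^(2/3) = 8.627 — over.
At y = 2.95 m: A R^(2/3) = 6.643 — close enough.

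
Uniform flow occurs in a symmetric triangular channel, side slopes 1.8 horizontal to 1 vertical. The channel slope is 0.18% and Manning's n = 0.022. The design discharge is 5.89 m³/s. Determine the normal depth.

y_n = 1.5 m

Manning's equation rearranged: A R^(2/3) = nQ / (1·√S) = 0.022 × 5.89 / (√0.0018) = 3.054.
Trying y = 1.12 m: A R^(2/3) = 1.402 — low.
Trying y = 1.83 m: A R^(2/3) = 5.194 — high.
Trying y = 1.5 m: A R^(2/3) = 3.056 — ≈ 3.054.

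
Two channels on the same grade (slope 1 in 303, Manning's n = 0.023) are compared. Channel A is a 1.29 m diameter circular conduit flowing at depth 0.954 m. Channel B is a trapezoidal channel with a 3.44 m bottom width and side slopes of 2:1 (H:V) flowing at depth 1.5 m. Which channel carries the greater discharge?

channel B

Channel A: For a circular section of diameter D = 1.29 m at depth y = 0.954 m, the central angle is θ = 2 arccos(1 − 2y/D) = 4.141 rad. Then A = (D²/8)(θ − sin θ) = 1.036 m² and P = Dθ/2 = 2.671 m. Hydraulic radius R = A/P = 1.036/2.671 = 0.388 m. Q_A = (1/0.023)·1.036·0.388^(2/3)·√0.0033 = 1.377 m³/s.
Channel B: With bottom width b = 3.44 m and side slope z = 2: A = (b + zy)y = (3.44 + 2×1.5)×1.5 = 9.66 m²; P = b + 2y√(1+z²) = 3.44 + 2×1.5×2.236 = 10.15 m. Hydraulic radius R = A/P = 9.66/10.15 = 0.9519 m. Q_B = (1/0.023)·9.66·0.9519^(2/3)·√0.0033 = 23.35 m³/s.
Q_A = 1.377 m³/s vs Q_B = 23.35 m³/s, so channel B carries more.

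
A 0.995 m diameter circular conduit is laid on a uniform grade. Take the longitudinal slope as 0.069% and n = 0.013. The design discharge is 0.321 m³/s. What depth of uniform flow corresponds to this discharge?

Manning's equation rearranged: A R^(2/3) = nQ / (1·√S) = 0.013 × 0.321 / (√0.00069) = 0.1589.
At y = 0.348 m: A R^(2/3) = 0.08076 — low.
At y = 0.641 m: A R^(2/3) = 0.2297 — high.
At y = 0.507 m: A R^(2/3) = 0.1588 — close enough.

y_n = 0.507 m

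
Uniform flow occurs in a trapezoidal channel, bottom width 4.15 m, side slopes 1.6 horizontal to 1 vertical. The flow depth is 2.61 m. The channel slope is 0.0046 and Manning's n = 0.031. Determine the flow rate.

Q = 63.7 m³/s

With bottom width b = 4.15 m and side slope z = 1.6: A = (b + zy)y = (4.15 + 1.6×2.61)×2.61 = 21.73 m²; P = b + 2y√(1+z²) = 4.15 + 2×2.61×1.887 = 14 m.
Hydraulic radius R = A/P = 21.73/14 = 1.552 m.
Manning's equation: Q = (1/n) A R^(2/3) S^(1/2) = (1/0.031) × 21.73 × 1.552^(2/3) × 0.0046^(1/2) = 63.7 m³/s.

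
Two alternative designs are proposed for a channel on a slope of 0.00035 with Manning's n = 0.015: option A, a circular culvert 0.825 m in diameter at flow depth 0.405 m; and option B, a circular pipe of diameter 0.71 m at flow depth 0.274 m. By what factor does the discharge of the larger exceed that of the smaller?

Channel A: For a circular section of diameter D = 0.825 m at depth y = 0.405 m, the central angle is θ = 2 arccos(1 − 2y/D) = 3.105 rad. Then A = (D²/8)(θ − sin θ) = 0.2611 m² and P = Dθ/2 = 1.281 m. Hydraulic radius R = A/P = 0.2611/1.281 = 0.2038 m. Q_A = (1/0.015)·0.2611·0.2038^(2/3)·√0.00035 = 0.1128 m³/s.
Channel B: For a circular section of diameter D = 0.71 m at depth y = 0.274 m, the central angle is θ = 2 arccos(1 − 2y/D) = 2.681 rad. Then A = (D²/8)(θ − sin θ) = 0.141 m² and P = Dθ/2 = 0.9518 m. Hydraulic radius R = A/P = 0.141/0.9518 = 0.1481 m. Q_B = (1/0.015)·0.141·0.1481^(2/3)·√0.00035 = 0.04921 m³/s.
The larger discharge is 0.1128 m³/s and the smaller is 0.04921 m³/s; the ratio is 2.29.

2.29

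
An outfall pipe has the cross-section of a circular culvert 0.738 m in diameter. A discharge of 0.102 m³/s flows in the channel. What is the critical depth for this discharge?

At critical depth, Q² T / (g A³) = 1, i.e. A³/T = Q²/g = 0.102²/9.81 = 0.001061.
Trying y = 0.219 m: A³/T = 0.001782 — too large.
Trying y = 0.134 m: A³/T = 0.0002619 — too small.
Trying y = 0.192 m: A³/T = 0.001069 — matches.

y_c = 0.192 m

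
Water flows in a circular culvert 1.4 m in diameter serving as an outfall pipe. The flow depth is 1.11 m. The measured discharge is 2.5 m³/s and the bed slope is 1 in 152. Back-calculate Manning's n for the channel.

For a circular section of diameter D = 1.4 m at depth y = 1.11 m, the central angle is θ = 2 arccos(1 − 2y/D) = 4.393 rad. Then A = (D²/8)(θ − sin θ) = 1.309 m² and P = Dθ/2 = 3.075 m.
Hydraulic radius R = A/P = 1.309/3.075 = 0.4256 m.
Rearranging Manning's equation: n = (1/Q) A R^(2/3) S^(1/2) = (1/2.5) × 1.309 × 0.4256^(2/3) × √0.006579 = 0.024.

n = 0.024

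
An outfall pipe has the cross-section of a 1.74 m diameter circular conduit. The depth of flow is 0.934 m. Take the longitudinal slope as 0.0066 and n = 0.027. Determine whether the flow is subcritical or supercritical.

subcritical

For a circular section of diameter D = 1.74 m at depth y = 0.934 m, the central angle is θ = 2 arccos(1 − 2y/D) = 3.289 rad. Then A = (D²/8)(θ − sin θ) = 1.3 m² and P = Dθ/2 = 2.861 m.
Hydraulic radius R = A/P = 1.3/2.861 = 0.4544 m.
V = (1/n) R^(2/3) √S = (1/0.027) × 0.4544^(2/3) × √0.0066 = 1.778 m/s. Hydraulic depth D_h = A/T = 1.3/1.735 = 0.7493 m.
Froude number Fr = V/√(g·D_h) = 1.778/√(9.81×0.7493) = 0.656, which is less than 1, so the flow is subcritical.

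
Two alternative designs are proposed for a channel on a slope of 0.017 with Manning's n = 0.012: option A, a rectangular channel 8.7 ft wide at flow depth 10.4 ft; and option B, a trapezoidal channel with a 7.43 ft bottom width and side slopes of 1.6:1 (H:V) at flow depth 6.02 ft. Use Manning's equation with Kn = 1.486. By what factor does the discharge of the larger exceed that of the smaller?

Channel A: Flow area A = b·y = 8.7 × 10.4 = 90.48 ft². Wetted perimeter P = b + 2y = 8.7 + 2×10.4 = 29.5 ft. Hydraulic radius R = A/P = 90.48/29.5 = 3.067 ft. Q_A = (1.486/0.012)·90.48·3.067^(2/3)·√0.017 = 3084 ft³/s.
Channel B: With bottom width b = 7.43 ft and side slope z = 1.6: A = (b + zy)y = (7.43 + 1.6×6.02)×6.02 = 102.7 ft²; P = b + 2y√(1+z²) = 7.43 + 2×6.02×1.887 = 30.15 ft. Hydraulic radius R = A/P = 102.7/30.15 = 3.407 ft. Q_B = (1.486/0.012)·102.7·3.407^(2/3)·√0.017 = 3755 ft³/s.
The larger discharge is 3755 ft³/s and the smaller is 3084 ft³/s; the ratio is 1.22.

1.22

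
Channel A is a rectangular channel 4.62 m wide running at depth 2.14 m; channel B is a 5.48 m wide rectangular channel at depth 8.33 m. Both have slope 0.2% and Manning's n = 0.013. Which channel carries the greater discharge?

channel B

Channel A: Flow area A = b·y = 4.62 × 2.14 = 9.887 m². Wetted perimeter P = b + 2y = 4.62 + 2×2.14 = 8.9 m. Hydraulic radius R = A/P = 9.887/8.9 = 1.111 m. Q_A = (1/0.013)·9.887·1.111^(2/3)·√0.002 = 36.48 m³/s.
Channel B: Flow area A = b·y = 5.48 × 8.33 = 45.65 m². Wetted perimeter P = b + 2y = 5.48 + 2×8.33 = 22.14 m. Hydraulic radius R = A/P = 45.65/22.14 = 2.062 m. Q_B = (1/0.013)·45.65·2.062^(2/3)·√0.002 = 254.4 m³/s.
Q_A = 36.48 m³/s vs Q_B = 254.4 m³/s, so channel B carries more.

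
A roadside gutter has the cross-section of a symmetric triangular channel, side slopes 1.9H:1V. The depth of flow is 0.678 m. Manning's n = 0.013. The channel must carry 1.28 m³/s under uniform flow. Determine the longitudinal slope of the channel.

S = 0.00181

For a triangular section with side slope z = 1.9: A = zy² = 1.9×0.678² = 0.8734 m²; P = 2y√(1+z²) = 2×0.678×2.147 = 2.911 m.
Hydraulic radius R = A/P = 0.8734/2.911 = 0.3 m.
From Manning's equation, S = [nQ / (1 A R^(2/3))]² = [0.013 × 1.28 / (1 × 0.8734 × 0.3^(2/3))]² = 0.00181.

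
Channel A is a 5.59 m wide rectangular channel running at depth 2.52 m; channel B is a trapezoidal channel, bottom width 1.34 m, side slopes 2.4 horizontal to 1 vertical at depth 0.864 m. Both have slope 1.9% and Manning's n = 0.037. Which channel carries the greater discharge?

Channel A: Flow area A = b·y = 5.59 × 2.52 = 14.09 m². Wetted perimeter P = b + 2y = 5.59 + 2×2.52 = 10.63 m. Hydraulic radius R = A/P = 14.09/10.63 = 1.325 m. Q_A = (1/0.037)·14.09·1.325^(2/3)·√0.019 = 63.32 m³/s.
Channel B: With bottom width b = 1.34 m and side slope z = 2.4: A = (b + zy)y = (1.34 + 2.4×0.864)×0.864 = 2.949 m²; P = b + 2y√(1+z²) = 1.34 + 2×0.864×2.6 = 5.833 m. Hydraulic radius R = A/P = 2.949/5.833 = 0.5056 m. Q_B = (1/0.037)·2.949·0.5056^(2/3)·√0.019 = 6.974 m³/s.
Q_A = 63.32 m³/s vs Q_B = 6.974 m³/s, so channel A carries more.

channel A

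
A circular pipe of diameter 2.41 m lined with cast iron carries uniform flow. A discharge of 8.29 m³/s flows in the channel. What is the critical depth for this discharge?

y_c = 1.32 m

At critical depth, Q² T / (g A³) = 1, i.e. A³/T = Q²/g = 8.29²/9.81 = 7.006.
Trying y = 0.932 m: A³/T = 1.84 — too small.
Trying y = 1.65 m: A³/T = 16.46 — too large.
Trying y = 1.32 m: A³/T = 6.973 — ≈ 7.006.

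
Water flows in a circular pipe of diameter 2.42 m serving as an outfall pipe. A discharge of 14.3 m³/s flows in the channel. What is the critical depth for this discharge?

At critical depth, Q² T / (g A³) = 1, i.e. A³/T = Q²/g = 14.3²/9.81 = 20.85.
Trying y = 1.57 m: A³/T = 13.63 — too small.
Trying y = 2.05 m: A³/T = 41.18 — too large.
Trying y = 1.75 m: A³/T = 20.87 — close enough.

y_c = 1.75 m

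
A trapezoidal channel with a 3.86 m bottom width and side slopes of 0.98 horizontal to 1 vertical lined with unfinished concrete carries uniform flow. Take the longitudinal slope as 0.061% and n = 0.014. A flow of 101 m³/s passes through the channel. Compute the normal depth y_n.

Manning's equation rearranged: A R^(2/3) = nQ / (1·√S) = 0.014 × 101 / (√0.00061) = 57.25.
At y = 3.47 m: A R^(2/3) = 38.05 — too small.
At y = 4.26 m: A R^(2/3) = 57.33 — matches.

y_n = 4.26 m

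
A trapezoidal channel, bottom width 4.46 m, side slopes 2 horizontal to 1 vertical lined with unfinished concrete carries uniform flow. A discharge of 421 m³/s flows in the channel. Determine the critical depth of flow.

y_c = 5.19 m

At critical depth, Q² T / (g A³) = 1, i.e. A³/T = Q²/g = 421²/9.81 = 18070.
At y = 6.36 m: A³/T = 43630 — over.
At y = 4.46 m: A³/T = 9529 — short.
At y = 5.19 m: A³/T = 18120 — ≈ 18070.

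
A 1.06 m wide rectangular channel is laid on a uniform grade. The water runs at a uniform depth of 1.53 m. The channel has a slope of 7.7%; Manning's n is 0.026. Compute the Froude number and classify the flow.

supercritical

Flow area A = b·y = 1.06 × 1.53 = 1.622 m². Wetted perimeter P = b + 2y = 1.06 + 2×1.53 = 4.12 m.
Hydraulic radius R = A/P = 1.622/4.12 = 0.3936 m.
V = (1/n) R^(2/3) √S = (1/0.026) × 0.3936^(2/3) × √0.077 = 5.732 m/s. Hydraulic depth D_h = A/T = 1.622/1.06 = 1.53 m.
Froude number Fr = V/√(g·D_h) = 5.732/√(9.81×1.53) = 1.48, which is greater than 1, so the flow is supercritical.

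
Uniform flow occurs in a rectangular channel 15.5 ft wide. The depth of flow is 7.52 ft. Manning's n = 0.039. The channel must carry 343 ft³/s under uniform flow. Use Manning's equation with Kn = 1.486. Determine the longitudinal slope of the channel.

S = 0.001

Flow area A = b·y = 15.5 × 7.52 = 116.6 ft². Wetted perimeter P = b + 2y = 15.5 + 2×7.52 = 30.54 ft.
Hydraulic radius R = A/P = 116.6/30.54 = 3.817 ft.
From Manning's equation, S = [nQ / (1.486 A R^(2/3))]² = [0.039 × 343 / (1.486 × 116.6 × 3.817^(2/3))]² = 0.001.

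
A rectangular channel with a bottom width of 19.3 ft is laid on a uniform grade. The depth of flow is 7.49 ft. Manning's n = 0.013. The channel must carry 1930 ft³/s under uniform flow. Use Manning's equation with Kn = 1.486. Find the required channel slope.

S = 0.002

Flow area A = b·y = 19.3 × 7.49 = 144.6 ft². Wetted perimeter P = b + 2y = 19.3 + 2×7.49 = 34.28 ft.
Hydraulic radius R = A/P = 144.6/34.28 = 4.217 ft.
From Manning's equation, S = [nQ / (1.486 A R^(2/3))]² = [0.013 × 1930 / (1.486 × 144.6 × 4.217^(2/3))]² = 0.002.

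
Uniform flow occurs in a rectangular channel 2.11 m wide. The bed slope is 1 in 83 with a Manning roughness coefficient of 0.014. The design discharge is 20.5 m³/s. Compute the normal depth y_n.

Manning's equation rearranged: A R^(2/3) = nQ / (1·√S) = 0.014 × 20.5 / (√0.01205) = 2.615.
Trying y = 2.12 m: A R^(2/3) = 3.541 — high.
Trying y = 1.48 m: A R^(2/3) = 2.261 — low.
Trying y = 1.66 m: A R^(2/3) = 2.615 — ≈ 2.615.

y_n = 1.66 m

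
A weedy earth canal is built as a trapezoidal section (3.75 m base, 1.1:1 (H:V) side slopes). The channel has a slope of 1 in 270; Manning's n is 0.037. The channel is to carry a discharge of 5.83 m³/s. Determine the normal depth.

y_n = 0.947 m

Manning's equation rearranged: A R^(2/3) = nQ / (1·√S) = 0.037 × 5.83 / (√0.003704) = 3.544.
At y = 0.684 m: A R^(2/3) = 2.023 — short.
At y = 1.15 m: A R^(2/3) = 4.988 — over.
At y = 0.947 m: A R^(2/3) = 3.547 — matches.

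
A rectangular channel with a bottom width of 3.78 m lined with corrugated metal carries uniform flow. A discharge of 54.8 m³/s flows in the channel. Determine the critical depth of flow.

For a rectangular channel, critical depth y_c = (q²/g)^(1/3) where q = Q/b = 54.8/3.78 = 14.5 m²/s.
So y_c = (14.5²/9.81)^(1/3) = 2.78 m.

y_c = 2.78 m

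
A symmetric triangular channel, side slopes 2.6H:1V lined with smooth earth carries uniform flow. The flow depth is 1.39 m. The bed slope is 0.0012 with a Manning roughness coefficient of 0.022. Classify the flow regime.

For a triangular section with side slope z = 2.6: A = zy² = 2.6×1.39² = 5.023 m²; P = 2y√(1+z²) = 2×1.39×2.786 = 7.744 m.
Hydraulic radius R = A/P = 5.023/7.744 = 0.6487 m.
V = (1/n) R^(2/3) √S = (1/0.022) × 0.6487^(2/3) × √0.0012 = 1.18 m/s. Hydraulic depth D_h = A/T = 5.023/7.228 = 0.695 m.
Froude number Fr = V/√(g·D_h) = 1.18/√(9.81×0.695) = 0.452, which is less than 1, so the flow is subcritical.

subcritical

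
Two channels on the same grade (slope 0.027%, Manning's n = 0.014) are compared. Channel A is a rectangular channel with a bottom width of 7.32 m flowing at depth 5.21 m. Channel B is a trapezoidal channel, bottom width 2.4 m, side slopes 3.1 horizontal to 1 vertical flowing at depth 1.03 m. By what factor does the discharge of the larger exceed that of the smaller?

Channel A: Flow area A = b·y = 7.32 × 5.21 = 38.14 m². Wetted perimeter P = b + 2y = 7.32 + 2×5.21 = 17.74 m. Hydraulic radius R = A/P = 38.14/17.74 = 2.15 m. Q_A = (1/0.014)·38.14·2.15^(2/3)·√0.00027 = 74.56 m³/s.
Channel B: With bottom width b = 2.4 m and side slope z = 3.1: A = (b + zy)y = (2.4 + 3.1×1.03)×1.03 = 5.761 m²; P = b + 2y√(1+z²) = 2.4 + 2×1.03×3.257 = 9.11 m. Hydraulic radius R = A/P = 5.761/9.11 = 0.6324 m. Q_B = (1/0.014)·5.761·0.6324^(2/3)·√0.00027 = 4.981 m³/s.
The larger discharge is 74.56 m³/s and the smaller is 4.981 m³/s; the ratio is 15.

15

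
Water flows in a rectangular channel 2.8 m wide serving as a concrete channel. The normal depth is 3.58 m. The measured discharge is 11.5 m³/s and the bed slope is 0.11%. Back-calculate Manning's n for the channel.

n = 0.029

Flow area A = b·y = 2.8 × 3.58 = 10.02 m². Wetted perimeter P = b + 2y = 2.8 + 2×3.58 = 9.96 m.
Hydraulic radius R = A/P = 10.02/9.96 = 1.006 m.
Rearranging Manning's equation: n = (1/Q) A R^(2/3) S^(1/2) = (1/11.5) × 10.02 × 1.006^(2/3) × √0.0011 = 0.029.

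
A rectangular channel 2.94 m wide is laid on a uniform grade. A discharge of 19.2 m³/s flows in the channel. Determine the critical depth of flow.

y_c = 1.63 m

For a rectangular channel, critical depth y_c = (q²/g)^(1/3) where q = Q/b = 19.2/2.94 = 6.531 m²/s.
So y_c = (6.531²/9.81)^(1/3) = 1.63 m.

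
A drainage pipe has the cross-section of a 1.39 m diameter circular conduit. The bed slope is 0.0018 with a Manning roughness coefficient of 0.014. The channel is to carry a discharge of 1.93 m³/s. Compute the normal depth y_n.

y_n = 0.984 m

Manning's equation rearranged: A R^(2/3) = nQ / (1·√S) = 0.014 × 1.93 / (√0.0018) = 0.6369.
Try y = 1.23 m: A R^(2/3) = 0.7931 — over.
Try y = 0.732 m: A R^(2/3) = 0.4091 — short.
Try y = 0.984 m: A R^(2/3) = 0.6372 — ≈ 0.6369.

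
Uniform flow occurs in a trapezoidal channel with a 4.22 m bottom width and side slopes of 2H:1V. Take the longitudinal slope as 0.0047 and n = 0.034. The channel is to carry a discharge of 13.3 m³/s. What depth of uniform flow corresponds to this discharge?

Manning's equation rearranged: A R^(2/3) = nQ / (1·√S) = 0.034 × 13.3 / (√0.0047) = 6.596.
At y = 1.37 m: A R^(2/3) = 9.03 — high.
At y = 0.987 m: A R^(2/3) = 4.857 — low.
At y = 1.16 m: A R^(2/3) = 6.573 — ≈ 6.596.

y_n = 1.16 m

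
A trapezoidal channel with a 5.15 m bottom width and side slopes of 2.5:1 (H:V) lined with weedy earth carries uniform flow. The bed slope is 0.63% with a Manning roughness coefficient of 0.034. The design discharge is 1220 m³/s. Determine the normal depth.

Manning's equation rearranged: A R^(2/3) = nQ / (1·√S) = 0.034 × 1220 / (√0.0063) = 522.6.
Try y = 9.23 m: A R^(2/3) = 736.1 — too large.
Try y = 6.12 m: A R^(2/3) = 276.5 — too small.
Try y = 8.01 m: A R^(2/3) = 523 — matches.

y_n = 8.01 m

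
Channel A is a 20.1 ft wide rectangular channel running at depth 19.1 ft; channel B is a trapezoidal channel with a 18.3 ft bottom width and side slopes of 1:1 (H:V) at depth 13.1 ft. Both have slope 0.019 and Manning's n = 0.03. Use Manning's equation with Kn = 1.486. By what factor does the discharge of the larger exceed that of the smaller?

Channel A: Flow area A = b·y = 20.1 × 19.1 = 383.9 ft². Wetted perimeter P = b + 2y = 20.1 + 2×19.1 = 58.3 ft. Hydraulic radius R = A/P = 383.9/58.3 = 6.585 ft. Q_A = (1.486/0.03)·383.9·6.585^(2/3)·√0.019 = 9209 ft³/s.
Channel B: With bottom width b = 18.3 ft and side slope z = 1: A = (b + zy)y = (18.3 + 1×13.1)×13.1 = 411.3 ft²; P = b + 2y√(1+z²) = 18.3 + 2×13.1×1.414 = 55.35 ft. Hydraulic radius R = A/P = 411.3/55.35 = 7.431 ft. Q_B = (1.486/0.03)·411.3·7.431^(2/3)·√0.019 = 10700 ft³/s.
The larger discharge is 10700 ft³/s and the smaller is 9209 ft³/s; the ratio is 1.16.

1.16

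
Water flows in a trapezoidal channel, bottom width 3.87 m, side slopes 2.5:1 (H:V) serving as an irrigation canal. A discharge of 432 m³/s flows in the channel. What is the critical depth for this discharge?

At critical depth, Q² T / (g A³) = 1, i.e. A³/T = Q²/g = 432²/9.81 = 19020.
Trying y = 6.17 m: A³/T = 48600 — too large.
Trying y = 4.07 m: A³/T = 7712 — too small.
Trying y = 5 m: A³/T = 18990 — matches.

y_c = 5 m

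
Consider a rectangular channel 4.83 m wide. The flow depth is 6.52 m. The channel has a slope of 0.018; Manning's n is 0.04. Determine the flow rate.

Flow area A = b·y = 4.83 × 6.52 = 31.49 m². Wetted perimeter P = b + 2y = 4.83 + 2×6.52 = 17.87 m.
Hydraulic radius R = A/P = 31.49/17.87 = 1.762 m.
Manning's equation: Q = (1/n) A R^(2/3) S^(1/2) = (1/0.04) × 31.49 × 1.762^(2/3) × 0.018^(1/2) = 154 m³/s.

Q = 154 m³/s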